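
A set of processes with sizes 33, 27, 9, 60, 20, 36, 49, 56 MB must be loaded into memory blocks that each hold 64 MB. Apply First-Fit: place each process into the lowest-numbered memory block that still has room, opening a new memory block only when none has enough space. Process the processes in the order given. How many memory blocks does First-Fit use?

memory block 1: place 33 MB, 31 MB left
memory block 1: place 27 MB, 4 MB left
memory block 2: place 9 MB, 55 MB left
memory block 3: place 60 MB, 4 MB left
memory block 2: place 20 MB, 35 MB left
memory block 4: place 36 MB, 28 MB left
memory block 5: place 49 MB, 15 MB left
memory block 6: place 56 MB, 8 MB left
Final memory blocks: [33,27] [9,20] [60] [36] [49] [56].

6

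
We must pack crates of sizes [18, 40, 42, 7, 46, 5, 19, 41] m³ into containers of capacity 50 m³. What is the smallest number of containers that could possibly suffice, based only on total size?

Total size = 18 + 40 + 42 + 7 + 46 + 5 + 19 + 41 = 218 m³.
⌈218 / 50⌉ = 5.

5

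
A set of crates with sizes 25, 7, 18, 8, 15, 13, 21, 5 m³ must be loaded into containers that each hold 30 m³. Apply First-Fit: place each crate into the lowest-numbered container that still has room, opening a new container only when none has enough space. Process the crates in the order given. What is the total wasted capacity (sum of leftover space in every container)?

container 1: place 25 m³, 5 m³ left
container 2: place 7 m³, 23 m³ left
container 2: place 18 m³, 5 m³ left
container 3: place 8 m³, 22 m³ left
container 3: place 15 m³, 7 m³ left
container 4: place 13 m³, 17 m³ left
container 5: place 21 m³, 9 m³ left
container 1: place 5 m³, 0 m³ left
5 containers × 30 m³ = 150 m³; used 112 m³; unused 38 m³.

38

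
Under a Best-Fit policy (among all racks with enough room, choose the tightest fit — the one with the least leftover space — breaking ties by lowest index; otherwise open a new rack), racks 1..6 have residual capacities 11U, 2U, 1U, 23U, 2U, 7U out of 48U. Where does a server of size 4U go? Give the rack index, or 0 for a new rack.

Racks with room: rack 1 (11U), rack 4 (23U), rack 6 (7U).
Tightest fit is rack 6 with 7U free.

6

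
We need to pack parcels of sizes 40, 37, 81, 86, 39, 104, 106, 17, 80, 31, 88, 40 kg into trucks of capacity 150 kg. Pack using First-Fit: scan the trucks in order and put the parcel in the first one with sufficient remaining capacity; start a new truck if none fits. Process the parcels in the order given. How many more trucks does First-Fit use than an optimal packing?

1

First-Fit: [40,37,39,17] [81,31] [86,40] [104] [106] [80] [88] → 7 trucks.
6 parcels exceed 75 kg (half the capacity), and no two of those can share a truck, so at least 6 trucks are needed.
An optimal packing achieves that bound: [106,40] [104,40] [88,39,17] [86,37] [81,31] [80] → 6 trucks.
Excess: 7 − 6 = 1.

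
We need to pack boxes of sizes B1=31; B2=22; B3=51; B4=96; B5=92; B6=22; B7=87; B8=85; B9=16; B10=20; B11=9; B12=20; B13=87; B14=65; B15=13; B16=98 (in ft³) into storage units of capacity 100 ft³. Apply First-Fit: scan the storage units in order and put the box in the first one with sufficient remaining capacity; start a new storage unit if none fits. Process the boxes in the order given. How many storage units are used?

9

storage unit 1: place B1 (31 ft³), 69 ft³ left
storage unit 1: place B2 (22 ft³), 47 ft³ left
storage unit 2: place B3 (51 ft³), 49 ft³ left
storage unit 3: place B4 (96 ft³), 4 ft³ left
storage unit 4: place B5 (92 ft³), 8 ft³ left
storage unit 1: place B6 (22 ft³), 25 ft³ left
storage unit 5: place B7 (87 ft³), 13 ft³ left
storage unit 6: place B8 (85 ft³), 15 ft³ left
storage unit 1: place B9 (16 ft³), 9 ft³ left
storage unit 2: place B10 (20 ft³), 29 ft³ left
storage unit 1: place B11 (9 ft³), 0 ft³ left
storage unit 2: place B12 (20 ft³), 9 ft³ left
storage unit 7: place B13 (87 ft³), 13 ft³ left
storage unit 8: place B14 (65 ft³), 35 ft³ left
storage unit 5: place B15 (13 ft³), 0 ft³ left
storage unit 9: place B16 (98 ft³), 2 ft³ left
Final storage units: [31,22,22,16,9] [51,20,20] [96] [92] [87,13] [85] [87] [65] [98].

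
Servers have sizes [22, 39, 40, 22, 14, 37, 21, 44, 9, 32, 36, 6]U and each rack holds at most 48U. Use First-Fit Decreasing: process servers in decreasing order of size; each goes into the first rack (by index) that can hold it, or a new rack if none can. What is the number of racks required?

8

Sorted descending: 44, 40, 39, 37, 36, 32, 22, 22, 21, 14, 9, 6.
rack 1: place 44U, 4U left
rack 2: place 40U, 8U left
rack 3: place 39U, 9U left
rack 4: place 37U, 11U left
rack 5: place 36U, 12U left
rack 6: place 32U, 16U left
rack 7: place 22U, 26U left
rack 7: place 22U, 4U left
rack 8: place 21U, 27U left
rack 6: place 14U, 2U left
rack 3: place 9U, 0U left
rack 2: place 6U, 2U left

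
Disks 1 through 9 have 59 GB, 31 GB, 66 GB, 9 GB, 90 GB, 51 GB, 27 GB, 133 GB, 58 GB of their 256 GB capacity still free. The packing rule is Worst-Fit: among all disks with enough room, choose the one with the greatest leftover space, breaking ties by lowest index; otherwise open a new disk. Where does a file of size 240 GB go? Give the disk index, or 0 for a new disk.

0

No disk has ≥ 240 GB free, so a new disk is opened.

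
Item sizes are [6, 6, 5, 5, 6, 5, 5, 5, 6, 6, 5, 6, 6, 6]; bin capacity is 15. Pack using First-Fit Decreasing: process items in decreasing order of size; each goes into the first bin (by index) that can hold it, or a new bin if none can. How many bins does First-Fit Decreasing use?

Sorted descending: 6, 6, 6, 6, 6, 6, 6, 6, 5, 5, 5, 5, 5, 5.
bin 1: place 6, 9 left
bin 1: place 6, 3 left
bin 2: place 6, 9 left
bin 2: place 6, 3 left
bin 3: place 6, 9 left
bin 3: place 6, 3 left
bin 4: place 6, 9 left
bin 4: place 6, 3 left
bin 5: place 5, 10 left
bin 5: place 5, 5 left
bin 5: place 5, 0 left
bin 6: place 5, 10 left
bin 6: place 5, 5 left
bin 6: place 5, 0 left
Final bins: [6,6] [6,6] [6,6] [6,6] [5,5,5] [5,5,5].

6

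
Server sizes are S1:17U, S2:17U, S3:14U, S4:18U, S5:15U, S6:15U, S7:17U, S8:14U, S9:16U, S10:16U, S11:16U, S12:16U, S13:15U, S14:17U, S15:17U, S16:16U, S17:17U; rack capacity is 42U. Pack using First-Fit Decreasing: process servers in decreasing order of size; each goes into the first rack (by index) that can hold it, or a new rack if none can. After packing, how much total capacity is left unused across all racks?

105

Sorted descending: 18, 17, 17, 17, 17, 17, 17, 16, 16, 16, 16, 16, 15, 15, 15, 14, 14.
18U → rack 1 (remaining 24U)
17U → rack 1 (remaining 7U)
17U → rack 2 (remaining 25U)
17U → rack 2 (remaining 8U)
17U → rack 3 (remaining 25U)
17U → rack 3 (remaining 8U)
17U → rack 4 (remaining 25U)
16U → rack 4 (remaining 9U)
16U → rack 5 (remaining 26U)
16U → rack 5 (remaining 10U)
16U → rack 6 (remaining 26U)
16U → rack 6 (remaining 10U)
15U → rack 7 (remaining 27U)
15U → rack 7 (remaining 12U)
15U → rack 8 (remaining 27U)
14U → rack 8 (remaining 13U)
14U → rack 9 (remaining 28U)
9 racks × 42U = 378U; used 273U; unused 105U.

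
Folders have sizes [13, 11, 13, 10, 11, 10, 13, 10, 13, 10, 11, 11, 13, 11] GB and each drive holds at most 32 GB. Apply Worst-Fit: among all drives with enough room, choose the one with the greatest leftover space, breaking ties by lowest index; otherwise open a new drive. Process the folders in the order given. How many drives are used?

7 drives

Put 13 GB in drive 1; 19 GB remain.
Put 11 GB in drive 1; 8 GB remain.
Put 13 GB in drive 2; 19 GB remain.
Put 10 GB in drive 2; 9 GB remain.
Put 11 GB in drive 3; 21 GB remain.
Put 10 GB in drive 3; 11 GB remain.
Put 13 GB in drive 4; 19 GB remain.
Put 10 GB in drive 4; 9 GB remain.
Put 13 GB in drive 5; 19 GB remain.
Put 10 GB in drive 5; 9 GB remain.
Put 11 GB in drive 3; 0 GB remain.
Put 11 GB in drive 6; 21 GB remain.
Put 13 GB in drive 6; 8 GB remain.
Put 11 GB in drive 7; 21 GB remain.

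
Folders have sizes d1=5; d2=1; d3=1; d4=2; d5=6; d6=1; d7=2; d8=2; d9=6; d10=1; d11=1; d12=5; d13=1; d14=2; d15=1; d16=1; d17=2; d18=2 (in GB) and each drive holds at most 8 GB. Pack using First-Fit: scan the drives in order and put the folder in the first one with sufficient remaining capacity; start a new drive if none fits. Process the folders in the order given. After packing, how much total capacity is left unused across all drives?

6

Put d1 (5 GB) in drive 1; 3 GB remain.
Put d2 (1 GB) in drive 1; 2 GB remain.
Put d3 (1 GB) in drive 1; 1 GB remain.
Put d4 (2 GB) in drive 2; 6 GB remain.
Put d5 (6 GB) in drive 2; 0 GB remain.
Put d6 (1 GB) in drive 1; 0 GB remain.
Put d7 (2 GB) in drive 3; 6 GB remain.
Put d8 (2 GB) in drive 3; 4 GB remain.
Put d9 (6 GB) in drive 4; 2 GB remain.
Put d10 (1 GB) in drive 3; 3 GB remain.
Put d11 (1 GB) in drive 3; 2 GB remain.
Put d12 (5 GB) in drive 5; 3 GB remain.
Put d13 (1 GB) in drive 3; 1 GB remain.
Put d14 (2 GB) in drive 4; 0 GB remain.
Put d15 (1 GB) in drive 3; 0 GB remain.
Put d16 (1 GB) in drive 5; 2 GB remain.
Put d17 (2 GB) in drive 5; 0 GB remain.
Put d18 (2 GB) in drive 6; 6 GB remain.
6 drives × 8 GB = 48 GB; used 42 GB; unused 6 GB.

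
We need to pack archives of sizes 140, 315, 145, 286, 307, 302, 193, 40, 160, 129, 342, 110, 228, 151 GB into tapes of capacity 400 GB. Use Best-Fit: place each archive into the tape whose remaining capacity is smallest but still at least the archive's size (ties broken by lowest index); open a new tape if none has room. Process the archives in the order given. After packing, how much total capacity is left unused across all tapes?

140 GB → tape 1 (remaining 260 GB)
315 GB → tape 2 (remaining 85 GB)
145 GB → tape 1 (remaining 115 GB)
286 GB → tape 3 (remaining 114 GB)
307 GB → tape 4 (remaining 93 GB)
302 GB → tape 5 (remaining 98 GB)
193 GB → tape 6 (remaining 207 GB)
40 GB → tape 2 (remaining 45 GB)
160 GB → tape 6 (remaining 47 GB)
129 GB → tape 7 (remaining 271 GB)
342 GB → tape 8 (remaining 58 GB)
110 GB → tape 3 (remaining 4 GB)
228 GB → tape 7 (remaining 43 GB)
151 GB → tape 9 (remaining 249 GB)
9 tapes × 400 GB = 3600 GB; used 2848 GB; unused 752 GB.

752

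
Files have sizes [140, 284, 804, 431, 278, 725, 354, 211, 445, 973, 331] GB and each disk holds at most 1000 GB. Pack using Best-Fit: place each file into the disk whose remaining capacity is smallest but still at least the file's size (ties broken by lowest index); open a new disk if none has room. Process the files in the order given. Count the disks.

disk 1: place 140 GB, 860 GB left
disk 1: place 284 GB, 576 GB left
disk 2: place 804 GB, 196 GB left
disk 1: place 431 GB, 145 GB left
disk 3: place 278 GB, 722 GB left
disk 4: place 725 GB, 275 GB left
disk 3: place 354 GB, 368 GB left
disk 4: place 211 GB, 64 GB left
disk 5: place 445 GB, 555 GB left
disk 6: place 973 GB, 27 GB left
disk 3: place 331 GB, 37 GB left
Final disks: [140,284,431] [804] [278,354,331] [725,211] [445] [973].

6 disks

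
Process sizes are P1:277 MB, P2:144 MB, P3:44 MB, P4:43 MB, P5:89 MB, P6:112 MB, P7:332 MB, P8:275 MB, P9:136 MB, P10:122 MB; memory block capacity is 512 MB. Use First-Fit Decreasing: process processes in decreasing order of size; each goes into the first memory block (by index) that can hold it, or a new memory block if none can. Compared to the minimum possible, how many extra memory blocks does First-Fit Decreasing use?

First-Fit Decreasing: [332,144] [277,136,89] [275,122,112] [44,43] → 4 memory blocks.
Total size 1574 MB; any packing needs at least ⌈1574/512⌉ = 4 memory blocks.
So 4 is already optimal.

0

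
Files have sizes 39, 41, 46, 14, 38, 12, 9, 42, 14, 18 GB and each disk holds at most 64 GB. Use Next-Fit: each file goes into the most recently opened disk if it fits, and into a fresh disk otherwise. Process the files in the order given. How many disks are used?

6

disk 1: place 39 GB, 25 GB left
disk 2: place 41 GB, 23 GB left
disk 3: place 46 GB, 18 GB left
disk 3: place 14 GB, 4 GB left
disk 4: place 38 GB, 26 GB left
disk 4: place 12 GB, 14 GB left
disk 4: place 9 GB, 5 GB left
disk 5: place 42 GB, 22 GB left
disk 5: place 14 GB, 8 GB left
disk 6: place 18 GB, 46 GB left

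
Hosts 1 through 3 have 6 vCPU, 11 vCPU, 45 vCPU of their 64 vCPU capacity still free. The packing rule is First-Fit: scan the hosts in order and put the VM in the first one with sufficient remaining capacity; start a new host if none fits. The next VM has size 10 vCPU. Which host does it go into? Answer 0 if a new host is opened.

Hosts with room: host 2 (11 vCPU), host 3 (45 vCPU).
The first with room is host 2.

2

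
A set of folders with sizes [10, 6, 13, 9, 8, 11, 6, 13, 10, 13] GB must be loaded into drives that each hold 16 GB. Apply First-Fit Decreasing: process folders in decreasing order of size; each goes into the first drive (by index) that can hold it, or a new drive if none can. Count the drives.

Sorted descending: 13, 13, 13, 11, 10, 10, 9, 8, 6, 6.
drive 1: place 13 GB, 3 GB left
drive 2: place 13 GB, 3 GB left
drive 3: place 13 GB, 3 GB left
drive 4: place 11 GB, 5 GB left
drive 5: place 10 GB, 6 GB left
drive 6: place 10 GB, 6 GB left
drive 7: place 9 GB, 7 GB left
drive 8: place 8 GB, 8 GB left
drive 5: place 6 GB, 0 GB left
drive 6: place 6 GB, 0 GB left

8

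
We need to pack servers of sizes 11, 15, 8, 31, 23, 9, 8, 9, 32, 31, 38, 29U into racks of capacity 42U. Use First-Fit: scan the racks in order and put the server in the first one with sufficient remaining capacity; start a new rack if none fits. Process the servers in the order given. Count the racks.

11U → rack 1 (remaining 31U)
15U → rack 1 (remaining 16U)
8U → rack 1 (remaining 8U)
31U → rack 2 (remaining 11U)
23U → rack 3 (remaining 19U)
9U → rack 2 (remaining 2U)
8U → rack 1 (remaining 0U)
9U → rack 3 (remaining 10U)
32U → rack 4 (remaining 10U)
31U → rack 5 (remaining 11U)
38U → rack 6 (remaining 4U)
29U → rack 7 (remaining 13U)
Final racks: [11,15,8,8] [31,9] [23,9] [32] [31] [38] [29].

7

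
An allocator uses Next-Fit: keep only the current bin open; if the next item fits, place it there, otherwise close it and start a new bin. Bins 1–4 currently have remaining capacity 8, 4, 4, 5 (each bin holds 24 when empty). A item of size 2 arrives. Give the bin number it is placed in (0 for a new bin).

Next-Fit only looks at bin 4, which has 5 free.
2 fits there.

4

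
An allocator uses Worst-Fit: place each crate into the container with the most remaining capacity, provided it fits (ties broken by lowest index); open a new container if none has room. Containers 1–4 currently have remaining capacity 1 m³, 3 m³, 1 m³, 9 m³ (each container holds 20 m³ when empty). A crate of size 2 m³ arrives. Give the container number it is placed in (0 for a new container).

4

Containers with room: container 2 (3 m³), container 4 (9 m³).
Most room is container 4 with 9 m³ free.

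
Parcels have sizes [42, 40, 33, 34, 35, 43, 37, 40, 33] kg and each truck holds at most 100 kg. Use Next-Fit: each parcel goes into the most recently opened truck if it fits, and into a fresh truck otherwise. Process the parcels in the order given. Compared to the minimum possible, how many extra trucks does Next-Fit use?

1

Next-Fit: [42,40] [33,34] [35,43] [37,40] [33] → 5 trucks.
Total size 337 kg; any packing needs at least ⌈337/100⌉ = 4 trucks.
An optimal packing achieves that bound: [43,42] [40,40] [37,35] [34,33,33] → 4 trucks.
Excess: 5 − 4 = 1.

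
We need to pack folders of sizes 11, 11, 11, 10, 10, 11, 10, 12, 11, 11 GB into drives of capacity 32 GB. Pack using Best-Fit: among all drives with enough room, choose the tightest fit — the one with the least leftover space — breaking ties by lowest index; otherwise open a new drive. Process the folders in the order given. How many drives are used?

drive 1: place 11 GB, 21 GB left
drive 1: place 11 GB, 10 GB left
drive 2: place 11 GB, 21 GB left
drive 1: place 10 GB, 0 GB left
drive 2: place 10 GB, 11 GB left
drive 2: place 11 GB, 0 GB left
drive 3: place 10 GB, 22 GB left
drive 3: place 12 GB, 10 GB left
drive 4: place 11 GB, 21 GB left
drive 4: place 11 GB, 10 GB left

4 drives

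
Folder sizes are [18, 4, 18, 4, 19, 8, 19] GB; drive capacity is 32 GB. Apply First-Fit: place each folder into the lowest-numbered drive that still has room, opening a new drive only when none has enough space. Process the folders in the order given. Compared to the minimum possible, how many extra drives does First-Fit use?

0

First-Fit: [18,4,4] [18,8] [19] [19] → 4 drives.
4 folders exceed 16 GB (half the capacity), and no two of those can share a drive, so at least 4 drives are needed.
So 4 is already optimal.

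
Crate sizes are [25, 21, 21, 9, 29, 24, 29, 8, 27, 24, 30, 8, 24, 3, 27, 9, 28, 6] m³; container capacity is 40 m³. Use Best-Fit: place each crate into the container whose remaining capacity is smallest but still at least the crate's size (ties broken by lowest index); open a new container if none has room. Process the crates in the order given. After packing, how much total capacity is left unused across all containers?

25 m³ → container 1 (remaining 15 m³)
21 m³ → container 2 (remaining 19 m³)
21 m³ → container 3 (remaining 19 m³)
9 m³ → container 1 (remaining 6 m³)
29 m³ → container 4 (remaining 11 m³)
24 m³ → container 5 (remaining 16 m³)
29 m³ → container 6 (remaining 11 m³)
8 m³ → container 4 (remaining 3 m³)
27 m³ → container 7 (remaining 13 m³)
24 m³ → container 8 (remaining 16 m³)
30 m³ → container 9 (remaining 10 m³)
8 m³ → container 9 (remaining 2 m³)
24 m³ → container 10 (remaining 16 m³)
3 m³ → container 4 (remaining 0 m³)
27 m³ → container 11 (remaining 13 m³)
9 m³ → container 6 (remaining 2 m³)
28 m³ → container 12 (remaining 12 m³)
6 m³ → container 1 (remaining 0 m³)
12 containers × 40 m³ = 480 m³; used 352 m³; unused 128 m³.

128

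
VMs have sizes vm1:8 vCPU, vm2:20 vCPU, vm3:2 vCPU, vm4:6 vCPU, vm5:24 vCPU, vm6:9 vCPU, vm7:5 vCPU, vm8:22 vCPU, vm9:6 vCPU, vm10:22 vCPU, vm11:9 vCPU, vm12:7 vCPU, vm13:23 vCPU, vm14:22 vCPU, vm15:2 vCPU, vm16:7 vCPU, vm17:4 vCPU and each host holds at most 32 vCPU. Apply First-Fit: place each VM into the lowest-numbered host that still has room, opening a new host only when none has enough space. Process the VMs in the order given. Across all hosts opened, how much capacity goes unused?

26

vm1 (8 vCPU) → host 1 (remaining 24 vCPU)
vm2 (20 vCPU) → host 1 (remaining 4 vCPU)
vm3 (2 vCPU) → host 1 (remaining 2 vCPU)
vm4 (6 vCPU) → host 2 (remaining 26 vCPU)
vm5 (24 vCPU) → host 2 (remaining 2 vCPU)
vm6 (9 vCPU) → host 3 (remaining 23 vCPU)
vm7 (5 vCPU) → host 3 (remaining 18 vCPU)
vm8 (22 vCPU) → host 4 (remaining 10 vCPU)
vm9 (6 vCPU) → host 3 (remaining 12 vCPU)
vm10 (22 vCPU) → host 5 (remaining 10 vCPU)
vm11 (9 vCPU) → host 3 (remaining 3 vCPU)
vm12 (7 vCPU) → host 4 (remaining 3 vCPU)
vm13 (23 vCPU) → host 6 (remaining 9 vCPU)
vm14 (22 vCPU) → host 7 (remaining 10 vCPU)
vm15 (2 vCPU) → host 1 (remaining 0 vCPU)
vm16 (7 vCPU) → host 5 (remaining 3 vCPU)
vm17 (4 vCPU) → host 6 (remaining 5 vCPU)
7 hosts × 32 vCPU = 224 vCPU; used 198 vCPU; unused 26 vCPU.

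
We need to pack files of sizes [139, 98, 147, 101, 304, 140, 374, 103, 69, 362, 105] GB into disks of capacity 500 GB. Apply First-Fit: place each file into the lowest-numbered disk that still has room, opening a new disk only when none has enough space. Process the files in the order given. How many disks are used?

Put 139 GB in disk 1; 361 GB remain.
Put 98 GB in disk 1; 263 GB remain.
Put 147 GB in disk 1; 116 GB remain.
Put 101 GB in disk 1; 15 GB remain.
Put 304 GB in disk 2; 196 GB remain.
Put 140 GB in disk 2; 56 GB remain.
Put 374 GB in disk 3; 126 GB remain.
Put 103 GB in disk 3; 23 GB remain.
Put 69 GB in disk 4; 431 GB remain.
Put 362 GB in disk 4; 69 GB remain.
Put 105 GB in disk 5; 395 GB remain.
Final disks: [139,98,147,101] [304,140] [374,103] [69,362] [105].

5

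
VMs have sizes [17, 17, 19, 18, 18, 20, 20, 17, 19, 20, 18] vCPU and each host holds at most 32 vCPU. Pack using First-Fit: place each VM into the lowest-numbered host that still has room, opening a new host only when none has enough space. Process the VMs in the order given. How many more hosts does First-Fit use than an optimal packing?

First-Fit: [17] [17] [19] [18] [18] [20] [20] [17] [19] [20] [18] → 11 hosts.
11 VMs exceed 16 vCPU (half the capacity), and no two of those can share a host, so at least 11 hosts are needed.
So 11 is already optimal.

0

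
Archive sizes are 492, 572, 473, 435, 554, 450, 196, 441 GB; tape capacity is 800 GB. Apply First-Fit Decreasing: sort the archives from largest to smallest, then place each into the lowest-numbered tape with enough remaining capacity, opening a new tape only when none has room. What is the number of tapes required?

Sorted descending: 572, 554, 492, 473, 450, 441, 435, 196.
tape 1: place 572 GB, 228 GB left
tape 2: place 554 GB, 246 GB left
tape 3: place 492 GB, 308 GB left
tape 4: place 473 GB, 327 GB left
tape 5: place 450 GB, 350 GB left
tape 6: place 441 GB, 359 GB left
tape 7: place 435 GB, 365 GB left
tape 1: place 196 GB, 32 GB left
Final tapes: [572,196] [554] [492] [473] [450] [441] [435].

7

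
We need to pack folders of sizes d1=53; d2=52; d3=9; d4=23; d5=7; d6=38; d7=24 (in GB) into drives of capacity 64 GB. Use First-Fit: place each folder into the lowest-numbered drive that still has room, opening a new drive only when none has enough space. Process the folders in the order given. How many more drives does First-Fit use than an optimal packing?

0

First-Fit: [53,9] [52,7] [23,38] [24] → 4 drives.
Total size 206 GB; any packing needs at least ⌈206/64⌉ = 4 drives.
So 4 is already optimal.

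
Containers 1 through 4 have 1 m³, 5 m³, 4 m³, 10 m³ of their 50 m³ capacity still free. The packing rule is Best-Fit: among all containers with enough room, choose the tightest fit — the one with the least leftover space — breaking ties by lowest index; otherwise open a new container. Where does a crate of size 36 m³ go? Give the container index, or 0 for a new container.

0

No container has ≥ 36 m³ free, so a new container is opened.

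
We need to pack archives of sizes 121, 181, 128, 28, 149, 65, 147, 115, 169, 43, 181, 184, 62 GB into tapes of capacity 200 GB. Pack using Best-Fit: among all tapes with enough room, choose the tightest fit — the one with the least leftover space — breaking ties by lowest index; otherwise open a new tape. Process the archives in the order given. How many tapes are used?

Put 121 GB in tape 1; 79 GB remain.
Put 181 GB in tape 2; 19 GB remain.
Put 128 GB in tape 3; 72 GB remain.
Put 28 GB in tape 3; 44 GB remain.
Put 149 GB in tape 4; 51 GB remain.
Put 65 GB in tape 1; 14 GB remain.
Put 147 GB in tape 5; 53 GB remain.
Put 115 GB in tape 6; 85 GB remain.
Put 169 GB in tape 7; 31 GB remain.
Put 43 GB in tape 3; 1 GB remain.
Put 181 GB in tape 8; 19 GB remain.
Put 184 GB in tape 9; 16 GB remain.
Put 62 GB in tape 6; 23 GB remain.
Final tapes: [121,65] [181] [128,28,43] [149] [147] [115,62] [169] [181] [184].

9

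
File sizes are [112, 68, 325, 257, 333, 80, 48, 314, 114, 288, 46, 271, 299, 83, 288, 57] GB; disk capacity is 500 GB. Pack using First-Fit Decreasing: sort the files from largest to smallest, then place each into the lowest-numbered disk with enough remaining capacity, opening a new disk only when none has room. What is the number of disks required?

8

Sorted descending: 333, 325, 314, 299, 288, 288, 271, 257, 114, 112, 83, 80, 68, 57, 48, 46.
disk 1: place 333 GB, 167 GB left
disk 2: place 325 GB, 175 GB left
disk 3: place 314 GB, 186 GB left
disk 4: place 299 GB, 201 GB left
disk 5: place 288 GB, 212 GB left
disk 6: place 288 GB, 212 GB left
disk 7: place 271 GB, 229 GB left
disk 8: place 257 GB, 243 GB left
disk 1: place 114 GB, 53 GB left
disk 2: place 112 GB, 63 GB left
disk 3: place 83 GB, 103 GB left
disk 3: place 80 GB, 23 GB left
disk 4: place 68 GB, 133 GB left
disk 2: place 57 GB, 6 GB left
disk 1: place 48 GB, 5 GB left
disk 4: place 46 GB, 87 GB left
Final disks: [333,114,48] [325,112,57] [314,83,80] [299,68,46] [288] [288] [271] [257].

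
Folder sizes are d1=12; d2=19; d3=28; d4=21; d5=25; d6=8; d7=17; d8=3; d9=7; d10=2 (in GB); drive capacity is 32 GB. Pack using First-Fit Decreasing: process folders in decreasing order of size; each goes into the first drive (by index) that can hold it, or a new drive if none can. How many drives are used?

5 drives

Sorted descending: 28, 25, 21, 19, 17, 12, 8, 7, 3, 2.
drive 1: place 28 GB, 4 GB left
drive 2: place 25 GB, 7 GB left
drive 3: place 21 GB, 11 GB left
drive 4: place 19 GB, 13 GB left
drive 5: place 17 GB, 15 GB left
drive 4: place 12 GB, 1 GB left
drive 3: place 8 GB, 3 GB left
drive 2: place 7 GB, 0 GB left
drive 1: place 3 GB, 1 GB left
drive 3: place 2 GB, 1 GB left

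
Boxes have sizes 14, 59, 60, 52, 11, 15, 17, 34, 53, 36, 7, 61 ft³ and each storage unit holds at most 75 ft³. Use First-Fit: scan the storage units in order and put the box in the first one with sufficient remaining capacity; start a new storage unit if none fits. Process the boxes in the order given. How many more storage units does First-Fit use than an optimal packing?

First-Fit: [14,59] [60,11] [52,15,7] [17,34] [53] [36] [61] → 7 storage units.
Total size 419 ft³; any packing needs at least ⌈419/75⌉ = 6 storage units.
An optimal packing achieves that bound: [61,14] [60,15] [59,11] [53,17] [52,7] [36,34] → 6 storage units.
Excess: 7 − 6 = 1.

1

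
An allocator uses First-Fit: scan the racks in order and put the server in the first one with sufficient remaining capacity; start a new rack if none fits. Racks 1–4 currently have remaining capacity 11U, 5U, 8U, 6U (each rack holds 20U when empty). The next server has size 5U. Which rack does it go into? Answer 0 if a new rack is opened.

Racks with room: rack 1 (11U), rack 2 (5U), rack 3 (8U), rack 4 (6U).
The first with room is rack 1.

1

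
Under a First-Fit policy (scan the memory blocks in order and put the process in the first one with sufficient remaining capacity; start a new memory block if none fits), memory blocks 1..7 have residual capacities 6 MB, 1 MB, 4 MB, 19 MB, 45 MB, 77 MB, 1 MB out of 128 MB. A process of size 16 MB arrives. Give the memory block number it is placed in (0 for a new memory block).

4

Memory blocks with room: memory block 4 (19 MB), memory block 5 (45 MB), memory block 6 (77 MB).
The first with room is memory block 4.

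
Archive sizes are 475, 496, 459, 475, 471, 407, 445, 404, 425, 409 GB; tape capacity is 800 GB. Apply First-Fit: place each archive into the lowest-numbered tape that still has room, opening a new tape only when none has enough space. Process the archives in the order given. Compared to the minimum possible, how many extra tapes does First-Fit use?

0

First-Fit: [475] [496] [459] [475] [471] [407] [445] [404] [425] [409] → 10 tapes.
10 archives exceed 400 GB (half the capacity), and no two of those can share a tape, so at least 10 tapes are needed.
So 10 is already optimal.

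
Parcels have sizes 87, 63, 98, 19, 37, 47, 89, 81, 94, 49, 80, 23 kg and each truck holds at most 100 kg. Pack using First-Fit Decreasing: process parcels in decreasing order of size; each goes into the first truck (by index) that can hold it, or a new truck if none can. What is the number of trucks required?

Sorted descending: 98, 94, 89, 87, 81, 80, 63, 49, 47, 37, 23, 19.
Put 98 kg in truck 1; 2 kg remain.
Put 94 kg in truck 2; 6 kg remain.
Put 89 kg in truck 3; 11 kg remain.
Put 87 kg in truck 4; 13 kg remain.
Put 81 kg in truck 5; 19 kg remain.
Put 80 kg in truck 6; 20 kg remain.
Put 63 kg in truck 7; 37 kg remain.
Put 49 kg in truck 8; 51 kg remain.
Put 47 kg in truck 8; 4 kg remain.
Put 37 kg in truck 7; 0 kg remain.
Put 23 kg in truck 9; 77 kg remain.
Put 19 kg in truck 5; 0 kg remain.

9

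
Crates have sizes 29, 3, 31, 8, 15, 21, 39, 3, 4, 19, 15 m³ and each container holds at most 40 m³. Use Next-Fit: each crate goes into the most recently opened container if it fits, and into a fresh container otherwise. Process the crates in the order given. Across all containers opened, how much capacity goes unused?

container 1: place 29 m³, 11 m³ left
container 1: place 3 m³, 8 m³ left
container 2: place 31 m³, 9 m³ left
container 2: place 8 m³, 1 m³ left
container 3: place 15 m³, 25 m³ left
container 3: place 21 m³, 4 m³ left
container 4: place 39 m³, 1 m³ left
container 5: place 3 m³, 37 m³ left
container 5: place 4 m³, 33 m³ left
container 5: place 19 m³, 14 m³ left
container 6: place 15 m³, 25 m³ left
6 containers × 40 m³ = 240 m³; used 187 m³; unused 53 m³.

53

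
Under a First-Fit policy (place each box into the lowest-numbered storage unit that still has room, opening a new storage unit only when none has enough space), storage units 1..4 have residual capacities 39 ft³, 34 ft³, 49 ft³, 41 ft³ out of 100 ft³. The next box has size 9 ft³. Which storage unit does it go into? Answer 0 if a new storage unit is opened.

1

Storage units with room: storage unit 1 (39 ft³), storage unit 2 (34 ft³), storage unit 3 (49 ft³), storage unit 4 (41 ft³).
The first with room is storage unit 1.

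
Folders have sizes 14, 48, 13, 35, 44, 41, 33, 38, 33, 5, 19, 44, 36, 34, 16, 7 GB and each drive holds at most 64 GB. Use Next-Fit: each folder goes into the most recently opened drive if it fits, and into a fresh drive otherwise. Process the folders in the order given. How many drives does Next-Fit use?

Put 14 GB in drive 1; 50 GB remain.
Put 48 GB in drive 1; 2 GB remain.
Put 13 GB in drive 2; 51 GB remain.
Put 35 GB in drive 2; 16 GB remain.
Put 44 GB in drive 3; 20 GB remain.
Put 41 GB in drive 4; 23 GB remain.
Put 33 GB in drive 5; 31 GB remain.
Put 38 GB in drive 6; 26 GB remain.
Put 33 GB in drive 7; 31 GB remain.
Put 5 GB in drive 7; 26 GB remain.
Put 19 GB in drive 7; 7 GB remain.
Put 44 GB in drive 8; 20 GB remain.
Put 36 GB in drive 9; 28 GB remain.
Put 34 GB in drive 10; 30 GB remain.
Put 16 GB in drive 10; 14 GB remain.
Put 7 GB in drive 10; 7 GB remain.
Final drives: [14,48] [13,35] [44] [41] [33] [38] [33,5,19] [44] [36] [34,16,7].

10 drives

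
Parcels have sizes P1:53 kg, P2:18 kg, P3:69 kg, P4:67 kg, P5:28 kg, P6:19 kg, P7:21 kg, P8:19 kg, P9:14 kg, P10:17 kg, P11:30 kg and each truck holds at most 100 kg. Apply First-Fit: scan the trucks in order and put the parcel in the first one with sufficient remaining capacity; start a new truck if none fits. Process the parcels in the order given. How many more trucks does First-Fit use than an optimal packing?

First-Fit: [53,18,28] [69,19] [67,21] [19,14,17,30] → 4 trucks.
Total size 355 kg; any packing needs at least ⌈355/100⌉ = 4 trucks.
So 4 is already optimal.

0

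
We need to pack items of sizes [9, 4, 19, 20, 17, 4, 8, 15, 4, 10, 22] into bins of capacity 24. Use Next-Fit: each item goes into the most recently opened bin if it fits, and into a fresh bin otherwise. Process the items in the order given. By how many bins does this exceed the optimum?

1

Next-Fit: [9,4] [19] [20] [17,4] [8,15] [4,10] [22] → 7 bins.
Total size 132; any packing needs at least ⌈132/24⌉ = 6 bins.
An optimal packing achieves that bound: [22] [20,4] [19,4] [17,4] [15,9] [10,8] → 6 bins.
Excess: 7 − 6 = 1.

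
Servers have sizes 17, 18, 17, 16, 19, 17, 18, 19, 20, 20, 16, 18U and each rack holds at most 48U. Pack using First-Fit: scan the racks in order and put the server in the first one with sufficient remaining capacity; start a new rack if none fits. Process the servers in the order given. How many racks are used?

Put 17U in rack 1; 31U remain.
Put 18U in rack 1; 13U remain.
Put 17U in rack 2; 31U remain.
Put 16U in rack 2; 15U remain.
Put 19U in rack 3; 29U remain.
Put 17U in rack 3; 12U remain.
Put 18U in rack 4; 30U remain.
Put 19U in rack 4; 11U remain.
Put 20U in rack 5; 28U remain.
Put 20U in rack 5; 8U remain.
Put 16U in rack 6; 32U remain.
Put 18U in rack 6; 14U remain.

6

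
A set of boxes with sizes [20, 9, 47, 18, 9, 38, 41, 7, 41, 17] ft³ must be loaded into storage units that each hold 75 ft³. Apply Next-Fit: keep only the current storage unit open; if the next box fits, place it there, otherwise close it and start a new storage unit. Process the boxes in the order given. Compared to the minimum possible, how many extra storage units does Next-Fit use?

1

Next-Fit: [20,9] [47,18,9] [38] [41,7] [41,17] → 5 storage units.
Total size 247 ft³; any packing needs at least ⌈247/75⌉ = 4 storage units.
An optimal packing achieves that bound: [47,20,7] [41,18,9] [41,17,9] [38] → 4 storage units.
Excess: 5 − 4 = 1.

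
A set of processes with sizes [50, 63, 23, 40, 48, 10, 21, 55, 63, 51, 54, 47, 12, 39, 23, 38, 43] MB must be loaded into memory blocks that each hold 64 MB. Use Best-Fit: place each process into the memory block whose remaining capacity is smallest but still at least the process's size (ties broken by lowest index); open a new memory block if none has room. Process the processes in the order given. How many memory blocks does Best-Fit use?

50 MB → memory block 1 (remaining 14 MB)
63 MB → memory block 2 (remaining 1 MB)
23 MB → memory block 3 (remaining 41 MB)
40 MB → memory block 3 (remaining 1 MB)
48 MB → memory block 4 (remaining 16 MB)
10 MB → memory block 1 (remaining 4 MB)
21 MB → memory block 5 (remaining 43 MB)
55 MB → memory block 6 (remaining 9 MB)
63 MB → memory block 7 (remaining 1 MB)
51 MB → memory block 8 (remaining 13 MB)
54 MB → memory block 9 (remaining 10 MB)
47 MB → memory block 10 (remaining 17 MB)
12 MB → memory block 8 (remaining 1 MB)
39 MB → memory block 5 (remaining 4 MB)
23 MB → memory block 11 (remaining 41 MB)
38 MB → memory block 11 (remaining 3 MB)
43 MB → memory block 12 (remaining 21 MB)
Final memory blocks: [50,10] [63] [23,40] [48] [21,39] [55] [63] [51,12] [54] [47] [23,38] [43].

12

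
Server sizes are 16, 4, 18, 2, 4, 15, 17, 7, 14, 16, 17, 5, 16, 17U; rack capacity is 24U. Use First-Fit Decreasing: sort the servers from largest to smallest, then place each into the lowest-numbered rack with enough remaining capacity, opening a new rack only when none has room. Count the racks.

9 racks

Sorted descending: 18, 17, 17, 17, 16, 16, 16, 15, 14, 7, 5, 4, 4, 2.
Put 18U in rack 1; 6U remain.
Put 17U in rack 2; 7U remain.
Put 17U in rack 3; 7U remain.
Put 17U in rack 4; 7U remain.
Put 16U in rack 5; 8U remain.
Put 16U in rack 6; 8U remain.
Put 16U in rack 7; 8U remain.
Put 15U in rack 8; 9U remain.
Put 14U in rack 9; 10U remain.
Put 7U in rack 2; 0U remain.
Put 5U in rack 1; 1U remain.
Put 4U in rack 3; 3U remain.
Put 4U in rack 4; 3U remain.
Put 2U in rack 3; 1U remain.
Final racks: [18,5] [17,7] [17,4,2] [17,4] [16] [16] [16] [15] [14].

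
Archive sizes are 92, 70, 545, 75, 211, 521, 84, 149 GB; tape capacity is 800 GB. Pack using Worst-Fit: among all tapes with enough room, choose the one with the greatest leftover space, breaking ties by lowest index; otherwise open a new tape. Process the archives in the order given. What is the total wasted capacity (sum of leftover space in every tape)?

Put 92 GB in tape 1; 708 GB remain.
Put 70 GB in tape 1; 638 GB remain.
Put 545 GB in tape 1; 93 GB remain.
Put 75 GB in tape 1; 18 GB remain.
Put 211 GB in tape 2; 589 GB remain.
Put 521 GB in tape 2; 68 GB remain.
Put 84 GB in tape 3; 716 GB remain.
Put 149 GB in tape 3; 567 GB remain.
3 tapes × 800 GB = 2400 GB; used 1747 GB; unused 653 GB.

653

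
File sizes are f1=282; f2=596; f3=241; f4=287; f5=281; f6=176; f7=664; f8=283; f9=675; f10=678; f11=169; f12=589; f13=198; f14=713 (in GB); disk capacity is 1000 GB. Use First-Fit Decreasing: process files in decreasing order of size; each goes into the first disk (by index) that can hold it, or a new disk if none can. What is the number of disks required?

Sorted descending: 713, 678, 675, 664, 596, 589, 287, 283, 282, 281, 241, 198, 176, 169.
Put 713 GB in disk 1; 287 GB remain.
Put 678 GB in disk 2; 322 GB remain.
Put 675 GB in disk 3; 325 GB remain.
Put 664 GB in disk 4; 336 GB remain.
Put 596 GB in disk 5; 404 GB remain.
Put 589 GB in disk 6; 411 GB remain.
Put 287 GB in disk 1; 0 GB remain.
Put 283 GB in disk 2; 39 GB remain.
Put 282 GB in disk 3; 43 GB remain.
Put 281 GB in disk 4; 55 GB remain.
Put 241 GB in disk 5; 163 GB remain.
Put 198 GB in disk 6; 213 GB remain.
Put 176 GB in disk 6; 37 GB remain.
Put 169 GB in disk 7; 831 GB remain.
Final disks: [713,287] [678,283] [675,282] [664,281] [596,241] [589,198,176] [169].

7 disks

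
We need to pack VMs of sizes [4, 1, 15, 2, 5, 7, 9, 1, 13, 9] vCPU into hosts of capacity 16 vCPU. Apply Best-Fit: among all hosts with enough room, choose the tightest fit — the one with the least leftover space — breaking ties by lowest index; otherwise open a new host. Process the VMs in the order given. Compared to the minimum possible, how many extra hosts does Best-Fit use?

0

Best-Fit: [4,1,2,5] [15,1] [7,9] [13] [9] → 5 hosts.
Total size 66 vCPU; any packing needs at least ⌈66/16⌉ = 5 hosts.
So 5 is already optimal.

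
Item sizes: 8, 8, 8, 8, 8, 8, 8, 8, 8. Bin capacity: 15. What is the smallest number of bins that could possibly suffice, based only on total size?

Total size = 8 + 8 + 8 + 8 + 8 + 8 + 8 + 8 + 8 = 72.
⌈72 / 15⌉ = 5.

5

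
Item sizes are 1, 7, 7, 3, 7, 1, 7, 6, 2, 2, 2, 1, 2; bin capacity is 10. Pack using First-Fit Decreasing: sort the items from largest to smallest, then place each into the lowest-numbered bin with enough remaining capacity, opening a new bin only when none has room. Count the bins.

Sorted descending: 7, 7, 7, 7, 6, 3, 2, 2, 2, 2, 1, 1, 1.
bin 1: place 7, 3 left
bin 2: place 7, 3 left
bin 3: place 7, 3 left
bin 4: place 7, 3 left
bin 5: place 6, 4 left
bin 1: place 3, 0 left
bin 2: place 2, 1 left
bin 3: place 2, 1 left
bin 4: place 2, 1 left
bin 5: place 2, 2 left
bin 2: place 1, 0 left
bin 3: place 1, 0 left
bin 4: place 1, 0 left

5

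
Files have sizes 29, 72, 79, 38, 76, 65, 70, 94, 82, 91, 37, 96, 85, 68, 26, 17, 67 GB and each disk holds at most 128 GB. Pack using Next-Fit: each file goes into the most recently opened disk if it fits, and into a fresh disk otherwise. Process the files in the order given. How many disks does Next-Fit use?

disk 1: place 29 GB, 99 GB left
disk 1: place 72 GB, 27 GB left
disk 2: place 79 GB, 49 GB left
disk 2: place 38 GB, 11 GB left
disk 3: place 76 GB, 52 GB left
disk 4: place 65 GB, 63 GB left
disk 5: place 70 GB, 58 GB left
disk 6: place 94 GB, 34 GB left
disk 7: place 82 GB, 46 GB left
disk 8: place 91 GB, 37 GB left
disk 8: place 37 GB, 0 GB left
disk 9: place 96 GB, 32 GB left
disk 10: place 85 GB, 43 GB left
disk 11: place 68 GB, 60 GB left
disk 11: place 26 GB, 34 GB left
disk 11: place 17 GB, 17 GB left
disk 12: place 67 GB, 61 GB left

12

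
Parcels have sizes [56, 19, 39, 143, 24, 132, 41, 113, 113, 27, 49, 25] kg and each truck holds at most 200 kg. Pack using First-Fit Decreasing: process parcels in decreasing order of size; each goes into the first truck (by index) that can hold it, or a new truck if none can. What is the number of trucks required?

Sorted descending: 143, 132, 113, 113, 56, 49, 41, 39, 27, 25, 24, 19.
truck 1: place 143 kg, 57 kg left
truck 2: place 132 kg, 68 kg left
truck 3: place 113 kg, 87 kg left
truck 4: place 113 kg, 87 kg left
truck 1: place 56 kg, 1 kg left
truck 2: place 49 kg, 19 kg left
truck 3: place 41 kg, 46 kg left
truck 3: place 39 kg, 7 kg left
truck 4: place 27 kg, 60 kg left
truck 4: place 25 kg, 35 kg left
truck 4: place 24 kg, 11 kg left
truck 2: place 19 kg, 0 kg left

4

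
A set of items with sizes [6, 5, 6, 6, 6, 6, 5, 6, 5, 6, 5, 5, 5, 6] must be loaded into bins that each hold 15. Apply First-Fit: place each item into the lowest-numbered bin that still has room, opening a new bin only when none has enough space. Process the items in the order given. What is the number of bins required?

Put 6 in bin 1; 9 remain.
Put 5 in bin 1; 4 remain.
Put 6 in bin 2; 9 remain.
Put 6 in bin 2; 3 remain.
Put 6 in bin 3; 9 remain.
Put 6 in bin 3; 3 remain.
Put 5 in bin 4; 10 remain.
Put 6 in bin 4; 4 remain.
Put 5 in bin 5; 10 remain.
Put 6 in bin 5; 4 remain.
Put 5 in bin 6; 10 remain.
Put 5 in bin 6; 5 remain.
Put 5 in bin 6; 0 remain.
Put 6 in bin 7; 9 remain.

7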